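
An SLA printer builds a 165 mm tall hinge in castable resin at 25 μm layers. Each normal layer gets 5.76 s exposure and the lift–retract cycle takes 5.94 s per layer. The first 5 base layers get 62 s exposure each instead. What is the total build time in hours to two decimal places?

21.53 hours

Layer count = ceil(165 / 0.025) = 6600.
Bottom layers = 5 × (62 + 5.94), so 339.7 s.
Normal layers = 6595 × (5.76 + 5.94), so 77161.5 s.
Total = 339.7 + 77161.5 = 77501.2 s = 21.53 hours.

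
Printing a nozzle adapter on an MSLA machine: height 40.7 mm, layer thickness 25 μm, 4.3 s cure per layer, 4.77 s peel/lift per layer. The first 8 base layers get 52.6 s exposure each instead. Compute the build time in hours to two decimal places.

Number of layers: 40.7 / 0.025 → 1628 (rounded up).
Burn-in layers: 8 × (52.6 + 4.77) → 458.96 s.
Normal layers = 1620 × (4.3 + 4.77), so 14693.4 s.
Total = 458.96 + 14693.4 = 15152.36 s = 4.21 hours.

4.21 hours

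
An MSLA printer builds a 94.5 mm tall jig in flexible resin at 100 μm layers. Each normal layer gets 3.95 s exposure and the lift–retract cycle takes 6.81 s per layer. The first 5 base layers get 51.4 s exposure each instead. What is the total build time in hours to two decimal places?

Layers = ⌈94.5/0.1⌉ = 945.
Bottom layers = 5 × (51.4 + 6.81) = 291.05 s.
Normal layers = 940 × (3.95 + 6.81) = 10114.4 s.
Sum: 291.05 + 10114.4 = 10405.45 s → 2.89 hours.

2.89 hours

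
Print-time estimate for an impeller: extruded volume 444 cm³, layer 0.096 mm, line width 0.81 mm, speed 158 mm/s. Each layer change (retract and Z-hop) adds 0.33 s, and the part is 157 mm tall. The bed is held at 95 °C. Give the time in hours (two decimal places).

Line area = 0.096 × 0.81 = 0.07776 mm².
Total extruded path = 444000/0.07776 = 5709876.5 mm.
Time extruding: 5709876.5 / 158 → 36138.5 s.
Layer count = ceil(157 / 0.096) = 1636.
Non-print overhead: 1636 × 0.33 → 539.88 s.
Total = 36138.5 + 539.88 = 36678.38 s = 10.19 hours.

10.19 hours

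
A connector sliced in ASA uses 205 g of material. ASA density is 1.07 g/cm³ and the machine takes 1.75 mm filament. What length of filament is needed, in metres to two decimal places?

79.65 m

Extruded volume: 205/1.07 = 191.5888 cm³ (191588.8 mm³).
Filament cross-section = π × (1.75/2)² = 2.4053 mm².
Length = 191588.8 / 2.4053 = 79652.77 mm = 79.65 m.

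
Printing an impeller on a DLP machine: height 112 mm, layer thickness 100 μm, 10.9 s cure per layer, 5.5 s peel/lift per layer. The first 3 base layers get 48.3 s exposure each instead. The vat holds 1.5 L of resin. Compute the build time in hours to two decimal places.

5.13 hours

Number of layers: 112 / 0.1 → 1120 (rounded up).
Base layers = 3 × (48.3 + 5.5), so 161.4 s.
Normal layers: 1117 × (10.9 + 5.5) → 18318.8 s.
Sum: 161.4 + 18318.8 = 18480.2 s → 5.13 hours.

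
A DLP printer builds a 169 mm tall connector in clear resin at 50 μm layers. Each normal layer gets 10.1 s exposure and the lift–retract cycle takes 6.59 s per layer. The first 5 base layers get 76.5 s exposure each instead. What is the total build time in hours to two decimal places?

15.76 hours

Layers = ⌈169/0.05⌉ = 3380.
Base layers: 5 × (76.5 + 6.59) → 415.45 s.
Regular layers = 3375 × (10.1 + 6.59), so 56328.75 s.
Total = 415.45 + 56328.75 = 56744.2 s = 15.76 hours.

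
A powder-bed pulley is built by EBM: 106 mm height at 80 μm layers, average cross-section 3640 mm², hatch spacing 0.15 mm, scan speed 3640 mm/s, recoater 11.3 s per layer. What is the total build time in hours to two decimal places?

Number of layers: 106 / 0.08 → 1325 (rounded up).
Hatch length per layer = 3640 / 0.15 = 24266.7 mm.
Beam time per layer = 24266.7 / 3640, so 6.6667 s.
Layer cycle = 6.6667 + 11.3, so 17.9667 s.
Total: 1325 × 17.9667 s = 23805.8775 s → 6.61 hours.

6.61 hours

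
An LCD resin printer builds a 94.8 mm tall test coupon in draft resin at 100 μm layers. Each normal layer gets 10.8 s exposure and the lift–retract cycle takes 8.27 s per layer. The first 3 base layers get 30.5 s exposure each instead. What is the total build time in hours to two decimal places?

Layers = ⌈94.8/0.1⌉ = 948.
Burn-in layers = 3 × (30.5 + 8.27) = 116.31 s.
Regular layers = 945 × (10.8 + 8.27) = 18021.15 s.
Total = 116.31 + 18021.15 = 18137.46 s = 5.04 hours.

5.04 hours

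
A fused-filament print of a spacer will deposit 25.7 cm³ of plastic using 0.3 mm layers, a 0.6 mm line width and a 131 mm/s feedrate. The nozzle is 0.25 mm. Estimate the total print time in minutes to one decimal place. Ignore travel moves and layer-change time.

18.2 minutes

Bead cross-section: 0.3 × 0.6 → 0.18 mm².
Toolpath length = 25.7 cm³ / 0.18 mm² = 25700 / 0.18 = 142777.8 mm.
Print-move time: 142777.8 / 131 → 1089.9 s.
That's 1089.9 s → 18.2 minutes.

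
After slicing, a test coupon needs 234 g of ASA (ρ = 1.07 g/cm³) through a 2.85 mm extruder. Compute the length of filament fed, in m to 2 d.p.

Extruded volume: 234/1.07 = 218.6916 cm³ (218691.6 mm³).
Filament cross-section = π × (2.85/2)² = 6.3794 mm².
L = V/A = 218691.6/6.3794 = 34280.9 mm → 34.28 m.

34.28 m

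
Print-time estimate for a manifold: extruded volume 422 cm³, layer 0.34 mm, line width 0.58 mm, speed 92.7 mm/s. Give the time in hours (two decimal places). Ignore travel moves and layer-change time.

6.41 hours

Bead cross-section = 0.34 × 0.58 = 0.1972 mm².
Toolpath length = 422 cm³ / 0.1972 mm² = 422000 / 0.1972 = 2139959.4 mm.
Time extruding: 2139959.4 / 92.7 → 23084.8 s.
23084.8 s = 6.41 hours.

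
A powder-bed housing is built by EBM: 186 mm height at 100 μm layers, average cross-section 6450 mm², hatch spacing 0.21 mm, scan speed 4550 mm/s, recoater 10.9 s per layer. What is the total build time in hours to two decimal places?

9.12 hours

Number of layers: 186 / 0.1 → 1860 (rounded up).
Scan path per layer: 6450 / 0.21 → 30714.3 mm.
Scan time per layer = 30714.3 / 4550 = 6.7504 s.
Layer cycle = 6.7504 + 10.9 = 17.6504 s.
Build time = 1860 × 17.6504 = 32829.744 s = 9.12 hours.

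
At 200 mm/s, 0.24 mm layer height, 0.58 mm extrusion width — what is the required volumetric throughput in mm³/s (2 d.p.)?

27.84

Extrusion cross-section = 0.24 × 0.58, so 0.1392 mm².
Volumetric flow = 200 × 0.1392 = 27.84 mm³/s.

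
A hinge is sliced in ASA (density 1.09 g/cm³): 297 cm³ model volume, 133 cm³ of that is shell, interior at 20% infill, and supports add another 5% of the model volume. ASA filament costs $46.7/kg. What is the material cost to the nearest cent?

$9.20

Volume inside the shell: 297 − 133 → 164 cm³.
Infill volume: 0.20 × 164 → 32.8 cm³.
Support = 0.05 × 297, so 14.85 cm³.
Total printed volume = 133 + 32.8 + 14.85, so 180.65 cm³.
Mass = 180.65 × 1.09, so 196.9085 g.
Cost = 196.9085 g / 1000 × $46.7/kg = $9.20.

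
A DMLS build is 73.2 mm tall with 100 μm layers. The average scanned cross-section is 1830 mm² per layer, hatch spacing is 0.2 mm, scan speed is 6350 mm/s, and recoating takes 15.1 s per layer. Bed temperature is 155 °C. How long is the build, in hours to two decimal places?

Layers = ⌈73.2/0.1⌉ = 732.
Hatch length per layer: 1830 / 0.2 → 9150 mm.
Per-layer scan time: 9150 / 6350 → 1.4409 s.
Per-layer time = 1.4409 + 15.1 = 16.5409 s.
Build time = 732 × 16.5409 = 12107.9388 s = 3.36 hours.

3.36 hours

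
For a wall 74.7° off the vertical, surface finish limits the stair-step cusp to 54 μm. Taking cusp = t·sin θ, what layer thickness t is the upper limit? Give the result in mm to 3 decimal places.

0.056 mm

sin(74.7°) = 0.9646; t_max = 0.054/0.9646 = 0.056 mm.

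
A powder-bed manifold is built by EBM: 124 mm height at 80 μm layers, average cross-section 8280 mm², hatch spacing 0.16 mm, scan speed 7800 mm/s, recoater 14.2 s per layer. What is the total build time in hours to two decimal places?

Number of layers: 124 / 0.08 → 1550 (rounded up).
Scan path per layer = 8280 / 0.16, so 51750 mm.
Per-layer scan time: 51750 / 7800 → 6.6346 s.
Layer cycle = 6.6346 + 14.2 = 20.8346 s.
Build time = 1550 × 20.8346 = 32293.63 s = 8.97 hours.

8.97 hours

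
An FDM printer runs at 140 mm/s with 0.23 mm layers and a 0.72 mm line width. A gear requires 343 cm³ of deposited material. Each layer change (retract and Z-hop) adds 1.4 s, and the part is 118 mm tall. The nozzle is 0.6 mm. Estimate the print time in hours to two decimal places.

Bead cross-section = 0.23 × 0.72 = 0.1656 mm².
Total extruded path = 343000/0.1656 = 2071256 mm.
Print-move time = 2071256 / 140, so 14794.7 s.
Layers = ⌈118/0.23⌉ = 514.
Z-hop total: 514 × 1.4 → 719.6 s.
Altogether 14794.7 + 719.6 = 15514.3 s, i.e. 4.31 hours.

4.31 hours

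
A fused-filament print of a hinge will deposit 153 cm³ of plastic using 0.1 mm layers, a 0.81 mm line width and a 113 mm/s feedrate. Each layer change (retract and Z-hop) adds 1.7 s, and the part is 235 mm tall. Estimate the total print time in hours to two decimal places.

5.75 hours

Bead cross-section = 0.1 × 0.81 = 0.081 mm².
Total extruded path = 153000/0.081 = 1888888.9 mm.
Extrusion time = 1888888.9 / 113 = 16715.8 s.
Layer count = ceil(235 / 0.1) = 2350.
Z-hop total: 2350 × 1.7 → 3995 s.
Altogether 16715.8 + 3995 = 20710.8 s, i.e. 5.75 hours.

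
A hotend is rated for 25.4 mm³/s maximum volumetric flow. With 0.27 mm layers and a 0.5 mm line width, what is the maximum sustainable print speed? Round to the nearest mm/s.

Extrusion cross-section = 0.27 × 0.5, so 0.135 mm².
v_max = Q/A = 25.4/0.135 = 188.15 mm/s → 188 mm/s.

188 mm/s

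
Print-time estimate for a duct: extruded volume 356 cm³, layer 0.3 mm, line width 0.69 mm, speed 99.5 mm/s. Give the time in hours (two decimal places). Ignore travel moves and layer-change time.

Bead cross-section = 0.3 × 0.69, so 0.207 mm².
Toolpath length = 356 cm³ / 0.207 mm² = 356000 / 0.207 = 1719806.8 mm.
Time extruding = 1719806.8 / 99.5 = 17284.5 s.
In the requested units: 17284.5 s = 4.80 hours.

4.80 hours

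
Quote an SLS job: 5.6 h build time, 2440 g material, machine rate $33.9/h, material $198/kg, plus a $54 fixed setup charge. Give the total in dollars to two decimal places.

Machine-time cost = 33.9 × 5.6, so $189.84.
Feedstock cost = 198 × 2440/1000, so $483.12.
Total = 189.84 + 483.12 + 54 = $726.96.

$726.96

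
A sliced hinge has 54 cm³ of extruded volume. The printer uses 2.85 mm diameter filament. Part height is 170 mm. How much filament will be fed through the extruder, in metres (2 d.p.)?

8.46 m

A = π r² = π × 1.425² = 6.3794 mm².
L = 54000 mm³ / 6.3794 mm² = 8464.75 mm, i.e. 8.46 m.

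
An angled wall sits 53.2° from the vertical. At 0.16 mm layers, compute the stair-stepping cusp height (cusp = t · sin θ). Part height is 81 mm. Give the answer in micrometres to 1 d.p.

128.1 μm

h_c = t·sin θ = 0.16 × 0.8007 = 0.128112 mm (128.1 μm).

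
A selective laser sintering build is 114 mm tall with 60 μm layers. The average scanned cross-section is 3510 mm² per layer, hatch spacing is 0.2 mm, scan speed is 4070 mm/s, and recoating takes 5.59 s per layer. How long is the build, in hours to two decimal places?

Layer count = ceil(114 / 0.06) = 1900.
Scan path per layer = 3510 / 0.2 = 17550 mm.
Scan time per layer: 17550 / 4070 → 4.312 s.
Layer cycle = 4.312 + 5.59 = 9.902 s.
1900 layers × 9.902 s/layer = 18813.8 s, i.e. 5.23 hours.

5.23 hours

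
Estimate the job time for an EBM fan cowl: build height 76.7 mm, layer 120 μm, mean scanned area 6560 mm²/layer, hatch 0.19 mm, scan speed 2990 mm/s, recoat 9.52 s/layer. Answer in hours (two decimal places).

3.75 hours

Layers = ⌈76.7/0.12⌉ = 640.
Scan path per layer = 6560 / 0.19 = 34526.3 mm.
Beam time per layer: 34526.3 / 2990 → 11.5473 s.
Per-layer time: 11.5473 + 9.52 → 21.0673 s.
Total: 640 × 21.0673 s = 13483.072 s → 3.75 hours.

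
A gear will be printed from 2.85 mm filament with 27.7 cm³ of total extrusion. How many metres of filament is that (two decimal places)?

4.34 m

Filament cross-section = π × (2.85/2)² = 6.3794 mm².
Length = 27.7 cm³ / 6.3794 mm² = 27700 / 6.3794 = 4342.1 mm = 4.34 m.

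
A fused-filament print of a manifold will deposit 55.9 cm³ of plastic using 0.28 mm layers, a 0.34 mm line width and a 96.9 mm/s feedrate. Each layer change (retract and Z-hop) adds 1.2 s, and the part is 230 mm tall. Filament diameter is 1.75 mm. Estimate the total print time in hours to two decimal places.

Extrusion cross-section: 0.28 × 0.34 → 0.0952 mm².
Total extruded path = 55900/0.0952 = 587184.9 mm.
Extrusion time = 587184.9 / 96.9 = 6059.7 s.
Layers = ⌈230/0.28⌉ = 822.
Layer-change overhead = 822 × 1.2 = 986.4 s.
Total = 6059.7 + 986.4 = 7046.1 s = 1.96 hours.

1.96 hours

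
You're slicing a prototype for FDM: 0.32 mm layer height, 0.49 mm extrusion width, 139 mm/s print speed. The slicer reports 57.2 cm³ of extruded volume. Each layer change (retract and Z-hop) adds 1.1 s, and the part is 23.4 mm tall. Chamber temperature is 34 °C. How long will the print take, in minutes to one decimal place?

Extrusion cross-section = 0.32 × 0.49, so 0.1568 mm².
Toolpath length = 57.2 cm³ / 0.1568 mm² = 57200 / 0.1568 = 364795.9 mm.
Print-move time = 364795.9 / 139, so 2624.4 s.
Number of layers: 23.4 / 0.32 → 74 (rounded up).
Non-print overhead: 74 × 1.1 → 81.4 s.
Total = 2624.4 + 81.4 = 2705.8 s = 45.1 minutes.

45.1 minutes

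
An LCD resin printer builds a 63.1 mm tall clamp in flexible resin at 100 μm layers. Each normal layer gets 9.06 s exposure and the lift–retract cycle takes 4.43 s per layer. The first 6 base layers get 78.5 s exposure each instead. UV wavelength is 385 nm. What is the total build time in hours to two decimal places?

2.48 hours

Number of layers: 63.1 / 0.1 → 631 (rounded up).
Burn-in layers = 6 × (78.5 + 4.43), so 497.58 s.
Regular layers = 625 × (9.06 + 4.43) = 8431.25 s.
Sum: 497.58 + 8431.25 = 8928.83 s → 2.48 hours.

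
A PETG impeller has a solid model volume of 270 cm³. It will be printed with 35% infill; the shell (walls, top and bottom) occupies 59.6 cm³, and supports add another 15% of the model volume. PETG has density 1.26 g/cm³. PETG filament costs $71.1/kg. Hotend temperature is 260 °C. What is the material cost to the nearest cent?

$15.56

Volume inside the shell = 270 − 59.6 = 210.4 cm³.
Deposited infill = 0.35 × 210.4, so 73.64 cm³.
Support: 0.15 × 270 → 40.5 cm³.
Total extruded: 59.6 + 73.64 + 40.5 → 173.74 cm³.
Mass = 173.74 × 1.26, so 218.9124 g.
At $71.1/kg: 218.9124/1000 × 71.1 = $15.56.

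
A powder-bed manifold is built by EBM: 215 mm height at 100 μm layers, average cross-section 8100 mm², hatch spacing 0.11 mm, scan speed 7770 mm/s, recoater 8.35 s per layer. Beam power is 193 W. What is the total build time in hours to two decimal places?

10.65 hours

Layers = ⌈215/0.1⌉ = 2150.
Scan path per layer = 8100 / 0.11 = 73636.4 mm.
Scan time per layer: 73636.4 / 7770 → 9.477 s.
Per-layer time: 9.477 + 8.35 → 17.827 s.
Total: 2150 × 17.827 s = 38328.05 s → 10.65 hours.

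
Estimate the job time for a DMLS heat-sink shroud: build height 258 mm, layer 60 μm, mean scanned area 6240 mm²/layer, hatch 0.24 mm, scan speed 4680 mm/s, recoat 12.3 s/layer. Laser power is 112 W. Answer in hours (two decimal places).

Number of layers: 258 / 0.06 → 4300 (rounded up).
Scan path per layer = 6240 / 0.24, so 26000 mm.
Scan time per layer = 26000 / 4680 = 5.5556 s.
Layer cycle = 5.5556 + 12.3, so 17.8556 s.
4300 layers × 17.8556 s/layer = 76779.08 s, i.e. 21.33 hours.

21.33 hours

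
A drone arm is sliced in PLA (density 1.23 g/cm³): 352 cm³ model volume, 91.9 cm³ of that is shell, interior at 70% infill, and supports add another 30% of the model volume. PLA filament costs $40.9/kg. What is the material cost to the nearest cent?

Volume inside the shell = 352 − 91.9 = 260.1 cm³.
Infill deposited: 0.70 × 260.1 → 182.07 cm³.
Support = 0.30 × 352 = 105.6 cm³.
Deposited volume = 91.9 + 182.07 + 105.6, so 379.57 cm³.
Mass = 379.57 × 1.23 = 466.8711 g.
Cost = 466.8711 g / 1000 × $40.9/kg = $19.10.

$19.10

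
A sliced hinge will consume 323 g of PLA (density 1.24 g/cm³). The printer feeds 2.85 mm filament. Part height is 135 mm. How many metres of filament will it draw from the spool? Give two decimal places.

Extruded volume: 323/1.24 = 260.4839 cm³ (260483.9 mm³).
Cross-section of 2.85 mm filament: π·(2.85/2)² = 6.3794 mm².
Length = 260483.9 / 6.3794 = 40832.04 mm = 40.83 m.

40.83 m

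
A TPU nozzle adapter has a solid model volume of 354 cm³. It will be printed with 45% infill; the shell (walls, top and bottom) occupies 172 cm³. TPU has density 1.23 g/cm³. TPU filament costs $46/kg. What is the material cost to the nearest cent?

$14.37

Infill region: 354 − 172 → 182 cm³.
Infill deposited: 0.45 × 182 → 81.9 cm³.
Total printed volume = 172 + 81.9, so 253.9 cm³.
Mass = 253.9 × 1.23, so 312.297 g.
At $46/kg: 312.297/1000 × 46 = $14.37.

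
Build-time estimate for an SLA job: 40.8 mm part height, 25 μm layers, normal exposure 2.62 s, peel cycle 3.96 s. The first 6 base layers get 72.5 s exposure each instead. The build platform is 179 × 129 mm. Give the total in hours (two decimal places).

Number of layers: 40.8 / 0.025 → 1632 (rounded up).
Base layers: 6 × (72.5 + 3.96) → 458.76 s.
Normal layers = 1626 × (2.62 + 3.96), so 10699.08 s.
Sum: 458.76 + 10699.08 = 11157.84 s → 3.10 hours.

3.10 hours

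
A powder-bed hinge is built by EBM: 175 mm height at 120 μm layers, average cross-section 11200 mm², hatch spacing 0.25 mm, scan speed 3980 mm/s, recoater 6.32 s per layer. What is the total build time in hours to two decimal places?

7.12 hours

Layer count = ceil(175 / 0.12) = 1459.
Hatch length per layer = 11200 / 0.25, so 44800 mm.
Beam time per layer = 44800 / 3980, so 11.2563 s.
Layer cycle: 11.2563 + 6.32 → 17.5763 s.
1459 layers × 17.5763 s/layer = 25643.8217 s, i.e. 7.12 hours.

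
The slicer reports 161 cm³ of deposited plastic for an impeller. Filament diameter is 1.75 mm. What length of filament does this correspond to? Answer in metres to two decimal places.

Cross-section of 1.75 mm filament: π·(1.75/2)² = 2.4053 mm².
Length = 161 cm³ / 2.4053 mm² = 161000 / 2.4053 = 66935.52 mm = 66.94 m.

66.94 m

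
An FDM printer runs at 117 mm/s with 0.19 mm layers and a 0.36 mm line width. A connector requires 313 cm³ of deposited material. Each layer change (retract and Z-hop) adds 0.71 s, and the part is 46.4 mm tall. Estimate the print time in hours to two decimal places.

10.91 hours

Bead cross-section = 0.19 × 0.36 = 0.0684 mm².
Toolpath length = 313 cm³ / 0.0684 mm² = 313000 / 0.0684 = 4576023.4 mm.
Time extruding: 4576023.4 / 117 → 39111.3 s.
Layer count = ceil(46.4 / 0.19) = 245.
Non-print overhead = 245 × 0.71 = 173.95 s.
Altogether 39111.3 + 173.95 = 39285.25 s, i.e. 10.91 hours.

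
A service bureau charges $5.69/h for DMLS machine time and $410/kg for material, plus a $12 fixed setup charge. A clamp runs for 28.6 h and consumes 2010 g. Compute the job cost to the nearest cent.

$998.83

Machine cost = 5.69 × 28.6, so $162.734.
Material cost = 410 × 2010/1000, so $824.10.
Adding setup: 162.734 + 824.10 + 12 → 998.834 ≈ $998.83.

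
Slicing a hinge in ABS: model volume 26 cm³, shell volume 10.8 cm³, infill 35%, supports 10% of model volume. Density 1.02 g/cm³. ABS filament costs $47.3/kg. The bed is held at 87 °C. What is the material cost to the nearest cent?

Volume inside the shell = 26 − 10.8, so 15.2 cm³.
Infill deposited: 0.35 × 15.2 → 5.32 cm³.
Support = 0.10 × 26, so 2.6 cm³.
Deposited volume: 10.8 + 5.32 + 2.6 → 18.72 cm³.
Mass = 18.72 × 1.02, so 19.0944 g.
At $47.3/kg: 19.0944/1000 × 47.3 = $0.90.

$0.90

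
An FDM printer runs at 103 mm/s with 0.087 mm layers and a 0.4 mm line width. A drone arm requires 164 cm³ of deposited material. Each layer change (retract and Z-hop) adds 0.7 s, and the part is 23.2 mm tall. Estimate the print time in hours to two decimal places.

Line area = 0.087 × 0.4, so 0.0348 mm².
Path length: 164000 mm³ / 0.0348 mm² → 4712643.7 mm.
Print-move time: 4712643.7 / 103 → 45753.8 s.
Layers = ⌈23.2/0.087⌉ = 267.
Layer-change overhead: 267 × 0.7 → 186.9 s.
Altogether 45753.8 + 186.9 = 45940.7 s, i.e. 12.76 hours.

12.76 hours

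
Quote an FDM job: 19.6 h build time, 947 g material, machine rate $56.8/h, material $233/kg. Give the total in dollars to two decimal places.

$1333.93

Time charge = 56.8 × 19.6 = $1113.28.
Material cost: 233 × 947/1000 → $220.651.
Total = 1113.28 + 220.651 = 1333.931 ≈ $1333.93.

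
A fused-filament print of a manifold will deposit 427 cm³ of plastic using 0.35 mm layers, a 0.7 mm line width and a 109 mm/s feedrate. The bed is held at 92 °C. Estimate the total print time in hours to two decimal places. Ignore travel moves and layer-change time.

4.44 hours

Bead cross-section = 0.35 × 0.7 = 0.245 mm².
Total extruded path = 427000/0.245 = 1742857.1 mm.
Print-move time: 1742857.1 / 109 → 15989.5 s.
Converting: 15989.5 s = 4.44 hours.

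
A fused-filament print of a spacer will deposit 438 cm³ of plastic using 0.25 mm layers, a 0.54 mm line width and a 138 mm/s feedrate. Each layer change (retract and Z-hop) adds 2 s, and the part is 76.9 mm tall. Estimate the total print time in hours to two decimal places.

6.70 hours

Bead cross-section: 0.25 × 0.54 → 0.135 mm².
Path length: 438000 mm³ / 0.135 mm² → 3244444.4 mm.
Time extruding: 3244444.4 / 138 → 23510.5 s.
Layers = ⌈76.9/0.25⌉ = 308.
Z-hop total: 308 × 2 → 616 s.
Total = 23510.5 + 616 = 24126.5 s = 6.70 hours.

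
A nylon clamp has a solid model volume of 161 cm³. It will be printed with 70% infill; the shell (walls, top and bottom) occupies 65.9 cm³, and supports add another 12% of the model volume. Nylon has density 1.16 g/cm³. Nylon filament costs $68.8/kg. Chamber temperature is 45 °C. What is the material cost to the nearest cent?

$12.11

Volume inside the shell = 161 − 65.9 = 95.1 cm³.
Infill deposited: 0.70 × 95.1 → 66.57 cm³.
Support: 0.12 × 161 → 19.32 cm³.
Deposited volume = 65.9 + 66.57 + 19.32 = 151.79 cm³.
Mass: 151.79 × 1.16 → 176.0764 g.
Cost = 176.0764 g / 1000 × $68.8/kg = $12.11.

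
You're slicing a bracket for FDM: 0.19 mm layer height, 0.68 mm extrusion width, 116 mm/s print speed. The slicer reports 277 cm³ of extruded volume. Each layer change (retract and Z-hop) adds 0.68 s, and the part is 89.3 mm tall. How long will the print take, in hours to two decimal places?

5.22 hours

Bead cross-section = 0.19 × 0.68 = 0.1292 mm².
Total extruded path = 277000/0.1292 = 2143962.8 mm.
Print-move time = 2143962.8 / 116, so 18482.4 s.
Layers = ⌈89.3/0.19⌉ = 470.
Non-print overhead: 470 × 0.68 → 319.6 s.
Total = 18482.4 + 319.6 = 18802 s = 5.22 hours.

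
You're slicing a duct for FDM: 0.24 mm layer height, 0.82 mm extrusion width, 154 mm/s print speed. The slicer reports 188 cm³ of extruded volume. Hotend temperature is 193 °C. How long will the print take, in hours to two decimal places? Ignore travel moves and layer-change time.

Extrusion cross-section = 0.24 × 0.82, so 0.1968 mm².
Total extruded path = 188000/0.1968 = 955284.6 mm.
Time extruding: 955284.6 / 154 → 6203.1 s.
Converting: 6203.1 s = 1.72 hours.

1.72 hours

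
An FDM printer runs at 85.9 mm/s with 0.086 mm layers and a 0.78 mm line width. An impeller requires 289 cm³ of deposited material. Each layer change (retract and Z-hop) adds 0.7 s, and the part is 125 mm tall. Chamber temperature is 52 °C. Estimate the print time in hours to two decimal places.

14.21 hours

Bead cross-section = 0.086 × 0.78, so 0.06708 mm².
Path length: 289000 mm³ / 0.06708 mm² → 4308288.6 mm.
Extrusion time: 4308288.6 / 85.9 → 50154.7 s.
Layers = ⌈125/0.086⌉ = 1454.
Layer-change overhead: 1454 × 0.7 → 1017.8 s.
Total = 50154.7 + 1017.8 = 51172.5 s = 14.21 hours.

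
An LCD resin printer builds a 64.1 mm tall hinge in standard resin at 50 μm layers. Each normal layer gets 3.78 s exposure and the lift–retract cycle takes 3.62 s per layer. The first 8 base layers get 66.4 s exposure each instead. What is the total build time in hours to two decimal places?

2.77 hours

Layers = ⌈64.1/0.05⌉ = 1282.
Burn-in layers: 8 × (66.4 + 3.62) → 560.16 s.
Remaining layers = 1274 × (3.78 + 3.62) = 9427.6 s.
Total = 560.16 + 9427.6 = 9987.76 s = 2.77 hours.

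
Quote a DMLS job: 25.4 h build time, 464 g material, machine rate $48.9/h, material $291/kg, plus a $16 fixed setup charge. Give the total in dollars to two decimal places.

Time charge = 48.9 × 25.4 = $1242.06.
Feedstock cost: 291 × 464/1000 → $135.024.
Total = 1242.06 + 135.024 + 16 = 1393.084 ≈ $1393.08.

$1393.08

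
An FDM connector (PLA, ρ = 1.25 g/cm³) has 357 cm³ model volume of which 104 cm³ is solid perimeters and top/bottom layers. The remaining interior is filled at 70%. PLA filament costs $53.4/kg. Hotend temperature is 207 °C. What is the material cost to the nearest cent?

$18.76

Volume inside the shell = 357 − 104 = 253 cm³.
Deposited infill = 0.70 × 253, so 177.1 cm³.
Deposited volume: 104 + 177.1 → 281.1 cm³.
Mass: 281.1 × 1.25 → 351.375 g.
At $53.4/kg: 351.375/1000 × 53.4 = $18.76.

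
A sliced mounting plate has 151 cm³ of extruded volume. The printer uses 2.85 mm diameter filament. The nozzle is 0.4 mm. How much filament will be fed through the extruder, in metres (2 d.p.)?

23.67 m

Cross-section of 2.85 mm filament: π·(2.85/2)² = 6.3794 mm².
Length = 151 cm³ / 6.3794 mm² = 151000 / 6.3794 = 23669.94 mm = 23.67 m.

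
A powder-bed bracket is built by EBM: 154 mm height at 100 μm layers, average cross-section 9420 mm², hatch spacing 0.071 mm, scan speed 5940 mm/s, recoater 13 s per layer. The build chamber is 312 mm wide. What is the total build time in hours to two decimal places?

Layers = ⌈154/0.1⌉ = 1540.
Hatch length per layer = 9420 / 0.071 = 132676.1 mm.
Scan time per layer: 132676.1 / 5940 → 22.336 s.
Per-layer time: 22.336 + 13 → 35.336 s.
Total: 1540 × 35.336 s = 54417.44 s → 15.12 hours.

15.12 hours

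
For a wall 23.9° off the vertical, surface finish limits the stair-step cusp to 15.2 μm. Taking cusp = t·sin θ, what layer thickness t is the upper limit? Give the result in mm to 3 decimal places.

Layer height = cusp / sin(23.9°) = 0.0152 / 0.4051 = 0.038 mm.

0.038 mm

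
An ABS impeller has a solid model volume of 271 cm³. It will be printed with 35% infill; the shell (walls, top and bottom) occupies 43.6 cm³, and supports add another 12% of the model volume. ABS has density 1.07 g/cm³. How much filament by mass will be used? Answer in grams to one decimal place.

Volume inside the shell: 271 − 43.6 → 227.4 cm³.
Infill deposited = 0.35 × 227.4, so 79.59 cm³.
Support = 0.12 × 271 = 32.52 cm³.
Deposited volume = 43.6 + 79.59 + 32.52 = 155.71 cm³.
Mass = 155.71 × 1.07, so 166.6097 g.

166.6 g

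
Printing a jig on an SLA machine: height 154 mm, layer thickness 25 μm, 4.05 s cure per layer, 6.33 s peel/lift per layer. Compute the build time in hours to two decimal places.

17.76 hours

Layer count = ceil(154 / 0.025) = 6160.
Each layer takes = 4.05 + 6.33 = 10.38 s.
Build time: 6160 × 10.38 s = 63940.8 s, i.e. 17.76 hours.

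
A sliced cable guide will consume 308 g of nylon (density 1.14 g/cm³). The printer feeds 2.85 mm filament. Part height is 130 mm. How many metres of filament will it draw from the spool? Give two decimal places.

42.35 m

Volume = 308 g / 1.14 g·cm⁻³ = 270.1754 cm³ = 270175.4 mm³.
A = π r² = π × 1.425² = 6.3794 mm².
Length = 270175.4 / 6.3794 = 42351.22 mm = 42.35 m.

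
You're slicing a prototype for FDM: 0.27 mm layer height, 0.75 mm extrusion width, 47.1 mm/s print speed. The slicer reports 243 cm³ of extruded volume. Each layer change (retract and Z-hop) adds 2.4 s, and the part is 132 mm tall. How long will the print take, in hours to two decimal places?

Extrusion cross-section: 0.27 × 0.75 → 0.2025 mm².
Total extruded path = 243000/0.2025 = 1200000 mm.
Time extruding: 1200000 / 47.1 → 25477.7 s.
Layers = ⌈132/0.27⌉ = 489.
Layer-change overhead: 489 × 2.4 → 1173.6 s.
Altogether 25477.7 + 1173.6 = 26651.3 s, i.e. 7.40 hours.

7.40 hours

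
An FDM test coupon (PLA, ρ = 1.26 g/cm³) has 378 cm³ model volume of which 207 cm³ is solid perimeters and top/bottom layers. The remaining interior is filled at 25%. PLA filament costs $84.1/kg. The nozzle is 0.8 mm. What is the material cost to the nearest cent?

$26.47

Volume inside the shell = 378 − 207 = 171 cm³.
Deposited infill = 0.25 × 171 = 42.75 cm³.
Deposited volume: 207 + 42.75 → 249.75 cm³.
Mass: 249.75 × 1.26 → 314.685 g.
Cost = 314.685 g / 1000 × $84.1/kg = $26.47.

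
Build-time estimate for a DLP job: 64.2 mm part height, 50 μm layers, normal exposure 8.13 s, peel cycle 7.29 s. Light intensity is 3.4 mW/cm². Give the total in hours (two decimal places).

5.50 hours

Number of layers: 64.2 / 0.05 → 1284 (rounded up).
Per-layer time = 8.13 + 7.29, so 15.42 s.
Build time: 1284 × 15.42 s = 19799.28 s, i.e. 5.50 hours.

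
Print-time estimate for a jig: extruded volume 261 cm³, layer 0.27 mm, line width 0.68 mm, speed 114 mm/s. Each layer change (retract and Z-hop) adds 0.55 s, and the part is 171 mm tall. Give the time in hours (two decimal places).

Extrusion cross-section = 0.27 × 0.68, so 0.1836 mm².
Total extruded path = 261000/0.1836 = 1421568.6 mm.
Time extruding = 1421568.6 / 114 = 12469.9 s.
Layers = ⌈171/0.27⌉ = 634.
Non-print overhead: 634 × 0.55 → 348.7 s.
Altogether 12469.9 + 348.7 = 12818.6 s, i.e. 3.56 hours.

3.56 hours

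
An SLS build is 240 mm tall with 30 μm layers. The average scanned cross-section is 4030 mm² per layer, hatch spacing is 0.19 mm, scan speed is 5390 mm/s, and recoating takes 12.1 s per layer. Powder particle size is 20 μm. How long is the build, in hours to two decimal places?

Number of layers: 240 / 0.03 → 8000 (rounded up).
Per-layer scan distance = 4030 / 0.19 = 21210.5 mm.
Per-layer scan time = 21210.5 / 5390, so 3.9352 s.
Layer cycle: 3.9352 + 12.1 → 16.0352 s.
Total: 8000 × 16.0352 s = 128281.6 s → 35.63 hours.

35.63 hours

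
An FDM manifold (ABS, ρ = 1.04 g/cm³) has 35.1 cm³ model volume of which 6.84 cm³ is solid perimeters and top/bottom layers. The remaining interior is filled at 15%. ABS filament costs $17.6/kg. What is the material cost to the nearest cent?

Volume inside the shell: 35.1 − 6.84 → 28.26 cm³.
Deposited infill = 0.15 × 28.26 = 4.239 cm³.
Total printed volume = 6.84 + 4.239, so 11.079 cm³.
Mass = 11.079 × 1.04 = 11.52216 g.
At $17.6/kg: 11.52216/1000 × 17.6 = $0.20.

$0.20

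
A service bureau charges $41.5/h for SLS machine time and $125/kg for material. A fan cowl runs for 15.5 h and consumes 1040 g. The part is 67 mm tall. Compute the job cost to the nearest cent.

$773.25

Time charge = 41.5 × 15.5, so $643.25.
Material charge: 125 × 1040/1000 → $130.00.
Total = 643.25 + 130.00 = $773.25.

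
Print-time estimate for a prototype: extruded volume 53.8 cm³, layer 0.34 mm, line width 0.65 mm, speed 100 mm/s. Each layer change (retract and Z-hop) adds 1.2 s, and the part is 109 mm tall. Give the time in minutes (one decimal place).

47.0 minutes

Line area: 0.34 × 0.65 → 0.221 mm².
Path length: 53800 mm³ / 0.221 mm² → 243438.9 mm.
Extrusion time: 243438.9 / 100 → 2434.4 s.
Layers = ⌈109/0.34⌉ = 321.
Non-print overhead = 321 × 1.2 = 385.2 s.
Total = 2434.4 + 385.2 = 2819.6 s = 47.0 minutes.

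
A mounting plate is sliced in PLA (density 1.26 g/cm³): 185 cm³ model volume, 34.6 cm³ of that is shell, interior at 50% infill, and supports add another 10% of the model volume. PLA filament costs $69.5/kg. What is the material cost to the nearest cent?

$11.24

Infill region = 185 − 34.6, so 150.4 cm³.
Deposited infill: 0.50 × 150.4 → 75.2 cm³.
Support = 0.10 × 185, so 18.5 cm³.
Total extruded = 34.6 + 75.2 + 18.5 = 128.3 cm³.
Mass: 128.3 × 1.26 → 161.658 g.
At $69.5/kg: 161.658/1000 × 69.5 = $11.24.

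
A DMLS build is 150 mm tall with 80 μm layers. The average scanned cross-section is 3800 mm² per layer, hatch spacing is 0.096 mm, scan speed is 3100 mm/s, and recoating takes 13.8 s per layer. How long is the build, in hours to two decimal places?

Number of layers: 150 / 0.08 → 1875 (rounded up).
Per-layer scan distance: 3800 / 0.096 → 39583.3 mm.
Laser time per layer = 39583.3 / 3100, so 12.7688 s.
Layer cycle = 12.7688 + 13.8 = 26.5688 s.
Build time = 1875 × 26.5688 = 49816.5 s = 13.84 hours.

13.84 hours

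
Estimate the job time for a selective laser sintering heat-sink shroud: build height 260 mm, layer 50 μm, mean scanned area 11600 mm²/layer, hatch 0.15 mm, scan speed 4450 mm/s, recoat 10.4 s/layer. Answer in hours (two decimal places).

40.12 hours

Layers = ⌈260/0.05⌉ = 5200.
Per-layer scan distance = 11600 / 0.15 = 77333.3 mm.
Scan time per layer: 77333.3 / 4450 → 17.3783 s.
Layer cycle = 17.3783 + 10.4, so 27.7783 s.
Build time = 5200 × 27.7783 = 144447.16 s = 40.12 hours.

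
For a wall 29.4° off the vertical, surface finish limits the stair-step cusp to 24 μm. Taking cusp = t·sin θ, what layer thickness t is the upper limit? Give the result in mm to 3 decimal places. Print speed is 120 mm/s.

sin(29.4°) = 0.4909; t_max = 0.024/0.4909 = 0.049 mm.

0.049 mm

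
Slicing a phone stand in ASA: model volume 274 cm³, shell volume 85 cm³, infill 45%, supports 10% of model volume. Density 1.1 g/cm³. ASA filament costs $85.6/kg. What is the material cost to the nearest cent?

$18.59

Infill region = 274 − 85 = 189 cm³.
Deposited infill: 0.45 × 189 → 85.05 cm³.
Support: 0.10 × 274 → 27.4 cm³.
Total printed volume = 85 + 85.05 + 27.4 = 197.45 cm³.
Mass = 197.45 × 1.1, so 217.195 g.
At $85.6/kg: 217.195/1000 × 85.6 = $18.59.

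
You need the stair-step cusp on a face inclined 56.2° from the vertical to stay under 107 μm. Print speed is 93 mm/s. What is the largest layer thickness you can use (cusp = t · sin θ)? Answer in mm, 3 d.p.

0.129 mm

Layer height = cusp / sin(56.2°) = 0.107 / 0.8310 = 0.129 mm.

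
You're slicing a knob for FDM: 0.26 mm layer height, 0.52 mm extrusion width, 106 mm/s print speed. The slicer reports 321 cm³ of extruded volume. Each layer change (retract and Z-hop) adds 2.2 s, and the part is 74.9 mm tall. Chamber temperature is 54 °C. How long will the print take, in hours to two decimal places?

6.40 hours

Extrusion cross-section = 0.26 × 0.52, so 0.1352 mm².
Toolpath length = 321 cm³ / 0.1352 mm² = 321000 / 0.1352 = 2374260.4 mm.
Print-move time = 2374260.4 / 106 = 22398.7 s.
Layer count = ceil(74.9 / 0.26) = 289.
Layer-change overhead: 289 × 2.2 → 635.8 s.
Total = 22398.7 + 635.8 = 23034.5 s = 6.40 hours.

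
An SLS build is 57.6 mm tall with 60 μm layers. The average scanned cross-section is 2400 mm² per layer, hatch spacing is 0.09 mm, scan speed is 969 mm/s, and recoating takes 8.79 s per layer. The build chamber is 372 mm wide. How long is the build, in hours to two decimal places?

Layer count = ceil(57.6 / 0.06) = 960.
Hatch length per layer = 2400 / 0.09 = 26666.7 mm.
Laser time per layer = 26666.7 / 969 = 27.5198 s.
Time per layer: 27.5198 + 8.79 → 36.3098 s.
Build time = 960 × 36.3098 = 34857.408 s = 9.68 hours.

9.68 hours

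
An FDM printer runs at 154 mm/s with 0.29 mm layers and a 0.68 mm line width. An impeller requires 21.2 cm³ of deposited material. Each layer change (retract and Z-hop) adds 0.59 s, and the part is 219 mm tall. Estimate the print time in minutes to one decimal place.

19.1 minutes

Bead cross-section = 0.29 × 0.68 = 0.1972 mm².
Toolpath length = 21.2 cm³ / 0.1972 mm² = 21200 / 0.1972 = 107505.1 mm.
Extrusion time = 107505.1 / 154 = 698.1 s.
Layers = ⌈219/0.29⌉ = 756.
Non-print overhead = 756 × 0.59 = 446.04 s.
Total = 698.1 + 446.04 = 1144.14 s = 19.1 minutes.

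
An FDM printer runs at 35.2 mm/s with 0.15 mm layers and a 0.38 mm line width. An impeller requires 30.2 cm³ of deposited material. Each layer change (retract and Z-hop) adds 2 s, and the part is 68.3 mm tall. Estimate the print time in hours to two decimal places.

4.43 hours

Line area = 0.15 × 0.38, so 0.057 mm².
Path length: 30200 mm³ / 0.057 mm² → 529824.6 mm.
Extrusion time: 529824.6 / 35.2 → 15051.8 s.
Number of layers: 68.3 / 0.15 → 456 (rounded up).
Z-hop total: 456 × 2 → 912 s.
Total = 15051.8 + 912 = 15963.8 s = 4.43 hours.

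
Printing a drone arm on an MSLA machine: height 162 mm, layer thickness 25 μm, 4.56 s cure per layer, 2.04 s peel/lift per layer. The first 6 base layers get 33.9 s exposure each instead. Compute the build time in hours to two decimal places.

Layer count = ceil(162 / 0.025) = 6480.
Burn-in layers = 6 × (33.9 + 2.04) = 215.64 s.
Regular layers = 6474 × (4.56 + 2.04), so 42728.4 s.
Total = 215.64 + 42728.4 = 42944.04 s = 11.93 hours.

11.93 hours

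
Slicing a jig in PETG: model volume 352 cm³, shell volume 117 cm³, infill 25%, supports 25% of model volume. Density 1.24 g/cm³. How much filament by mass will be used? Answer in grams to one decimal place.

Infill region: 352 − 117 → 235 cm³.
Infill volume = 0.25 × 235, so 58.75 cm³.
Support = 0.25 × 352, so 88 cm³.
Total extruded = 117 + 58.75 + 88 = 263.75 cm³.
Mass: 263.75 × 1.24 → 327.05 g.

327.1 g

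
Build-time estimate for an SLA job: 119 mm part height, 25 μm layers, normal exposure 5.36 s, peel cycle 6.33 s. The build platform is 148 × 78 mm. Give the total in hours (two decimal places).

15.46 hours

Layers = ⌈119/0.025⌉ = 4760.
Cycle time = 5.36 + 6.33, so 11.69 s.
Build time: 4760 × 11.69 s = 55644.4 s, i.e. 15.46 hours.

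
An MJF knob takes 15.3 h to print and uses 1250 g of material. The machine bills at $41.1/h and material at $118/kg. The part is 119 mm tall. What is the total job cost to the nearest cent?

Machine cost = 41.1 × 15.3 = $628.83.
Material cost: 118 × 1250/1000 → $147.50.
Total = 628.83 + 147.50 = $776.33.

$776.33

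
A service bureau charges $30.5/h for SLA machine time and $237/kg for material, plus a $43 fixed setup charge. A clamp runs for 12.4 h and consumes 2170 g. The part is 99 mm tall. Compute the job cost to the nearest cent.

$935.49

Time charge = 30.5 × 12.4 = $378.20.
Feedstock cost = 237 × 2170/1000, so $514.29.
Total = 378.20 + 514.29 + 43 = $935.49.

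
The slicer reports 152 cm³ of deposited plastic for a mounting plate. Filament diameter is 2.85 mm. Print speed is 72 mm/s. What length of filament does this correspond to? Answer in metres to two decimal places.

Cross-section of 2.85 mm filament: π·(2.85/2)² = 6.3794 mm².
L = 152000 mm³ / 6.3794 mm² = 23826.69 mm, i.e. 23.83 m.

23.83 m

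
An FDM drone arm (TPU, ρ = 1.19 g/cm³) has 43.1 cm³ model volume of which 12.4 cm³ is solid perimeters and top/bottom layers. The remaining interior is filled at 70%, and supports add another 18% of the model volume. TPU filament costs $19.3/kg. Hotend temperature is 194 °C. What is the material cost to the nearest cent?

Interior volume: 43.1 − 12.4 → 30.7 cm³.
Deposited infill = 0.70 × 30.7, so 21.49 cm³.
Support = 0.18 × 43.1 = 7.758 cm³.
Total extruded = 12.4 + 21.49 + 7.758, so 41.648 cm³.
Mass = 41.648 × 1.19 = 49.56112 g.
Cost = 49.56112 g / 1000 × $19.3/kg = $0.96.

$0.96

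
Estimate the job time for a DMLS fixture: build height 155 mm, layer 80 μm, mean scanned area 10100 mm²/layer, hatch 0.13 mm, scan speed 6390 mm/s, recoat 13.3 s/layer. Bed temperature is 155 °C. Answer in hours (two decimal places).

Layers = ⌈155/0.08⌉ = 1938.
Per-layer scan distance = 10100 / 0.13, so 77692.3 mm.
Laser time per layer = 77692.3 / 6390, so 12.1584 s.
Per-layer time: 12.1584 + 13.3 → 25.4584 s.
Total: 1938 × 25.4584 s = 49338.3792 s → 13.71 hours.

13.71 hours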